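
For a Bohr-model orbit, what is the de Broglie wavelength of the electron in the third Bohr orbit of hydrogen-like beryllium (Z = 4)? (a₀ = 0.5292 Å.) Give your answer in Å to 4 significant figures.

2.494 Å

The Bohr quantisation condition is nλ = 2πr_n.
r_n = n²a₀/Z = 1.191 Å
λ = 2πr_n/n = 2π·1.191/3 = 2.494 Å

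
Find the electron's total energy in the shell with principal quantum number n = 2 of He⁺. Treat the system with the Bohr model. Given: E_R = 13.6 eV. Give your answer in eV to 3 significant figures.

E_n = −E_R·Z²/n² = −13.6 × 2²/2² = -13.6 eV

-13.6 eV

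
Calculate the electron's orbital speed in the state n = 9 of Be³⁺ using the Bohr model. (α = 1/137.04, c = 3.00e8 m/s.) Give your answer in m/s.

v_n = Zαc/n = 4 × 0.00730 × 3.00e8 / 9
    = 9.73e5 m/s

9.73e5 m/s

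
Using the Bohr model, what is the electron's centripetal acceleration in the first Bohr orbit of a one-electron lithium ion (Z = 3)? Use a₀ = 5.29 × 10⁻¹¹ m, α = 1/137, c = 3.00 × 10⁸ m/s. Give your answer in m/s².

2.45 × 10²⁴ m/s²

r = n²a₀/Z = 1.76 × 10⁻¹¹ m, v = Zαc/n = 6.57 × 10⁶ m/s
a = v²/r = (6.57 × 10⁶)² / 1.76 × 10⁻¹¹ = 2.45 × 10²⁴ m/s²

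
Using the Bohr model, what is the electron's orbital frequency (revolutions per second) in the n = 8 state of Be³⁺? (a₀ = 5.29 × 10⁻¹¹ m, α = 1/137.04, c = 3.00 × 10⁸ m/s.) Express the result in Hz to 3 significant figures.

2.06 × 10¹⁴ Hz

r = n²a₀/Z = 8.46 × 10⁻¹⁰ m, v = Zαc/n = 1.09 × 10⁶ m/s
f = v/(2πr) = 2.06 × 10¹⁴ Hz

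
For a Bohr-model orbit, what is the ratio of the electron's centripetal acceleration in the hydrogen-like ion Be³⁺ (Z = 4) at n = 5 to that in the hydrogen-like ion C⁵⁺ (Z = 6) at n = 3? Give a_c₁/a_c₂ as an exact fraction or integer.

a_c ∝ Z^3 · n^-4
a_c₁/a_c₂ = (4/6)^3 · (5/3)^-4 = 24/625

24/625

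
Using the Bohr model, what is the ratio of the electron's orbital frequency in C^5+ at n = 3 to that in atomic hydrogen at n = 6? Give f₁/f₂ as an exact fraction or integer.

f ∝ Z^2 · n^-3
f₁/f₂ = (6/1)^2 · (3/6)^-3 = 288

288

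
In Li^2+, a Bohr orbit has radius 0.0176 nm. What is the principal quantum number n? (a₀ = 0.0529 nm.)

1

r_n = n²a₀/Z ⇒ n² = rZ/a₀ = 0.0176 × 3 / 0.0529 ≈ 1.00
n = 1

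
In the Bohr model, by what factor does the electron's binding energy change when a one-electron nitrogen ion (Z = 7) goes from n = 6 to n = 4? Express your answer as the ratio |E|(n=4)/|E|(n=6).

9/4

|E| ∝ Z^2 · n^-2; with Z fixed, |E| ∝ n^-2.
|E|(n=4)/|E|(n=6) = (4/6)^-2 = 9/4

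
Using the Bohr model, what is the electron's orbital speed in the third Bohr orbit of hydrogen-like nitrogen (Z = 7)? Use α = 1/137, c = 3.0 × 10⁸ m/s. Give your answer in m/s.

v_n = Zαc/n = 7 × 0.0073 × 3.0 × 10⁸ / 3
    = 5.1 × 10⁶ m/s

5.1 × 10⁶ m/s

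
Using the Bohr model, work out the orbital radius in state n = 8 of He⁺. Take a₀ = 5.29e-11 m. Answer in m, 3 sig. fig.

1.69e-9 m

r_n = n²a₀/Z = 8² × 5.29e-11 / 2
    = 64 × 5.29e-11 / 2 = 1.69e-9 m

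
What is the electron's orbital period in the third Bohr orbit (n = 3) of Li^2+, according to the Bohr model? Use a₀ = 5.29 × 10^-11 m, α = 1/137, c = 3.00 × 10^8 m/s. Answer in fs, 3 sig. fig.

0.455 fs

r = n²a₀/Z = 3²·5.29 × 10^-11/3 = 1.59 × 10^-10 m
v = Zαc/n = 3·0.00730·3.00 × 10^8/3 = 2.19 × 10^6 m/s
T = 2πr/v = 4.55 × 10^-16 s = 0.455 fs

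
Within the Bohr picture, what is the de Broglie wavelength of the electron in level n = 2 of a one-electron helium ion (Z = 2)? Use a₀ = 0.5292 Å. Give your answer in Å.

The Bohr quantisation condition is nλ = 2πr_n.
r_n = n²a₀/Z = 1.058 Å
λ = 2πr_n/n = 2π·1.058/2 = 3.325 Å

3.325 Å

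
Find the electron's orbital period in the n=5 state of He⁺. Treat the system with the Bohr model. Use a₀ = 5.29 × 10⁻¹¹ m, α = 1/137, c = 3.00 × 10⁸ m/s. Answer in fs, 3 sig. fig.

4.74 fs

r = n²a₀/Z = 5²·5.29 × 10⁻¹¹/2 = 6.61 × 10⁻¹⁰ m
v = Zαc/n = 2·0.00730·3.00 × 10⁸/5 = 8.76 × 10⁵ m/s
T = 2πr/v = 4.74 × 10⁻¹⁵ s = 4.74 fs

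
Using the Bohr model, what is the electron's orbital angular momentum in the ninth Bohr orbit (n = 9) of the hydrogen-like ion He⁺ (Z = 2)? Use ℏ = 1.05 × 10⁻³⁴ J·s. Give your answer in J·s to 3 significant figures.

L_n = nℏ = 9 × 1.05 × 10⁻³⁴ = 9.45 × 10⁻³⁴ J·s

9.45 × 10⁻³⁴ J·s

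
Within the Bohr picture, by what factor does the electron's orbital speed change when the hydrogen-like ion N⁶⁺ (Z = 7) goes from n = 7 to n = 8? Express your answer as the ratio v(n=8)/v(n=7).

v ∝ Z^1 · n^-1; with Z fixed, v ∝ n^-1.
v(n=8)/v(n=7) = (8/7)^-1 = 7/8

7/8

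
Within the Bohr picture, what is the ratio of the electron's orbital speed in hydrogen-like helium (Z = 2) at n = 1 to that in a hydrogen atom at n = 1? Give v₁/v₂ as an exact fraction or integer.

v ∝ Z^1 · n^-1
v₁/v₂ = (2/1)^1 · (1/1)^-1 = 2

2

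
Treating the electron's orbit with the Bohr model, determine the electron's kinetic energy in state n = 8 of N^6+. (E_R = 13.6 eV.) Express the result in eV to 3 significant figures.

For a Coulomb orbit the virial theorem gives K = −E_n.
E_n = −E_R·Z²/n², so K = E_R·Z²/n² = 13.6 × 7²/8² = 10.4 eV

10.4 eV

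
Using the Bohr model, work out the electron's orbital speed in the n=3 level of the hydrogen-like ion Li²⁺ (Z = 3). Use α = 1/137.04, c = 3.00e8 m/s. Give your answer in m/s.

v_n = Zαc/n = 3 × 0.00730 × 3.00e8 / 3
    = 2.19e6 m/s

2.19e6 m/s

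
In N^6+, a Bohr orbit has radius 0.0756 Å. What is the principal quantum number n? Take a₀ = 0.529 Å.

1

r_n = n²a₀/Z ⇒ n² = rZ/a₀ = 0.0756 × 7 / 0.529 ≈ 1.00
n = 1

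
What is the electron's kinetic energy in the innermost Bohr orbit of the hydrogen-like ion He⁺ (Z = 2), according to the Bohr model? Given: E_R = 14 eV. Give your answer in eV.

56 eV

For a Coulomb orbit the virial theorem gives K = −E_n.
E_n = −E_R·Z²/n², so K = E_R·Z²/n² = 14 × 2²/1² = 56 eV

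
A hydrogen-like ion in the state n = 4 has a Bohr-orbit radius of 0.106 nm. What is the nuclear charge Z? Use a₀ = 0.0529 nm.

8

r_n = n²a₀/Z ⇒ Z = n²a₀/r = 4² × 0.0529 / 0.106 ≈ 7.98
Z = 8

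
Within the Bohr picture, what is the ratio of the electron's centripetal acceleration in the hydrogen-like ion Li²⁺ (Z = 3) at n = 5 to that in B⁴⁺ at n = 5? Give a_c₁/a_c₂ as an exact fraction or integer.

a_c ∝ Z^3 · n^-4
a_c₁/a_c₂ = (3/5)^3 · (5/5)^-4 = 27/125

27/125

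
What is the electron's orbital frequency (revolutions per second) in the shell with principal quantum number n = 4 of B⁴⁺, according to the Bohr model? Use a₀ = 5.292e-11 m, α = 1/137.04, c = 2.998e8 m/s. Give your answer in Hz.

r = n²a₀/Z = 1.693e-10 m, v = Zαc/n = 2.735e6 m/s
f = v/(2πr) = 2.570e15 Hz

2.570e15 Hz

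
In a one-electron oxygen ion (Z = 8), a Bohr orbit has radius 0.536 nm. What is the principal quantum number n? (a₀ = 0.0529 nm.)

9

r_n = n²a₀/Z ⇒ n² = rZ/a₀ = 0.536 × 8 / 0.0529 ≈ 81.06
n = 9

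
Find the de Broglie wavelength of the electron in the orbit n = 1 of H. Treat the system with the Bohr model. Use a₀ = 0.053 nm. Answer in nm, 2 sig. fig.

0.33 nm

The Bohr quantisation condition is nλ = 2πr_n.
r_n = n²a₀/Z = 0.053 nm
λ = 2πr_n/n = 2π·0.053/1 = 0.33 nm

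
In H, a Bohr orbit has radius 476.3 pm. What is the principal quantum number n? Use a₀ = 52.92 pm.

r_n = n²a₀/Z ⇒ n² = rZ/a₀ = 476.3 × 1 / 52.92 ≈ 9.00
n = 3

3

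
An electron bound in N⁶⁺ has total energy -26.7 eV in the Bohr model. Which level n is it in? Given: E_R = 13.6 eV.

5

E_n = −E_R Z²/n² ⇒ n² = E_R Z²/(−E_n) = 13.6 × 7² / 26.7 ≈ 24.96
n = 5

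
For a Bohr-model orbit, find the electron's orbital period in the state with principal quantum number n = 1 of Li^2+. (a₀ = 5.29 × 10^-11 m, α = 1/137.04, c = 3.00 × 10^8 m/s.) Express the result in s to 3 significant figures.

r = n²a₀/Z = 1²·5.29 × 10^-11/3 = 1.76 × 10^-11 m
v = Zαc/n = 3·0.00730·3.00 × 10^8/1 = 6.57 × 10^6 m/s
T = 2πr/v = 1.69 × 10^-17 s

1.69 × 10^-17 s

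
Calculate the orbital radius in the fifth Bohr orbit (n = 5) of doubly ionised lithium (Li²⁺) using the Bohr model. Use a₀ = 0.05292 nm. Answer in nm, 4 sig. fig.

0.4410 nm

r_n = n²a₀/Z = 5² × 0.05292 / 3
    = 25 × 0.05292 / 3 = 0.4410 nm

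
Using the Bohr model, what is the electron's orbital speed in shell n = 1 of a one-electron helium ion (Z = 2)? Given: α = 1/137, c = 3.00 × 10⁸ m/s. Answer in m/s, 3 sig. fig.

v_n = Zαc/n = 2 × 0.00730 × 3.00 × 10⁸ / 1
    = 4.38 × 10⁶ m/s

4.38 × 10⁶ m/s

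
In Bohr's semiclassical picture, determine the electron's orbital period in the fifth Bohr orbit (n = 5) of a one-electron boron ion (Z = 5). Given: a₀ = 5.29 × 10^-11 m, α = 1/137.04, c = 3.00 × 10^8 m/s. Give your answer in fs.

r = n²a₀/Z = 5²·5.29 × 10^-11/5 = 2.64 × 10^-10 m
v = Zαc/n = 5·0.00730·3.00 × 10^8/5 = 2.19 × 10^6 m/s
T = 2πr/v = 7.59 × 10^-16 s = 0.759 fs

0.759 fs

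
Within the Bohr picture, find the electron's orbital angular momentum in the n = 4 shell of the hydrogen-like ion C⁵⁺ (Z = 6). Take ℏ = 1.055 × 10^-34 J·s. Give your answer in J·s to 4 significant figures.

4.220 × 10^-34 J·s

L_n = nℏ = 4 × 1.055 × 10^-34 = 4.220 × 10^-34 J·s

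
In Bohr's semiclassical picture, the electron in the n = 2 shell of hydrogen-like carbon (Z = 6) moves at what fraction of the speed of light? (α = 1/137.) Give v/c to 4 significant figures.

0.02190

v_n = Zαc/n, so v/c = Zα/n = 6 × 0.007299 / 2 = 0.02190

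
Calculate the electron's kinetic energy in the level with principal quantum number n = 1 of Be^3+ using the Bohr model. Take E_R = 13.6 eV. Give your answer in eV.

218 eV

For a Coulomb orbit the virial theorem gives K = −E_n.
E_n = −E_R·Z²/n², so K = E_R·Z²/n² = 13.6 × 4²/1² = 218 eV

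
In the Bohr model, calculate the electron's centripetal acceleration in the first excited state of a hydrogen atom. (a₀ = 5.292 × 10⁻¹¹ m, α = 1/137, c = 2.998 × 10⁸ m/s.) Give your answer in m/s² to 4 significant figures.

r = n²a₀/Z = 2.117 × 10⁻¹⁰ m, v = Zαc/n = 1.094 × 10⁶ m/s
a = v²/r = (1.094 × 10⁶)² / 2.117 × 10⁻¹⁰ = 5.656 × 10²¹ m/s²

5.656 × 10²¹ m/s²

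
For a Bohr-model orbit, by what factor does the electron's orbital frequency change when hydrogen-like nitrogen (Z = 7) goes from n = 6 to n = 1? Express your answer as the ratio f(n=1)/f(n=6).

216

f ∝ Z^2 · n^-3; with Z fixed, f ∝ n^-3.
f(n=1)/f(n=6) = (1/6)^-3 = 216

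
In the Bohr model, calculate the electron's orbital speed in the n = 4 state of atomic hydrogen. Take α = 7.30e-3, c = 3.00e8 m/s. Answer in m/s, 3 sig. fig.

v_n = Zαc/n = 1 × 0.00730 × 3.00e8 / 4
    = 5.47e5 m/s

5.47e5 m/s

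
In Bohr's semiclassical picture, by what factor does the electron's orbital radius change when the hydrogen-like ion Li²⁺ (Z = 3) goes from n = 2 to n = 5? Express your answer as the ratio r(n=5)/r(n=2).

r ∝ Z^-1 · n^2; with Z fixed, r ∝ n^2.
r(n=5)/r(n=2) = (5/2)^2 = 25/4

25/4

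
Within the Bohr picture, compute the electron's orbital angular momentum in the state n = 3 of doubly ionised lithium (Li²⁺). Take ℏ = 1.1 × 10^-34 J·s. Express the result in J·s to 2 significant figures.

L_n = nℏ = 3 × 1.1 × 10^-34 = 3.3 × 10^-34 J·s

3.3 × 10^-34 J·s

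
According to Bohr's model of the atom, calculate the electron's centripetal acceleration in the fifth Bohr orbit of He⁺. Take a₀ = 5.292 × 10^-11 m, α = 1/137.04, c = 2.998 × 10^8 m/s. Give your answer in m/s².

1.158 × 10^21 m/s²

r = n²a₀/Z = 6.615 × 10^-10 m, v = Zαc/n = 8.751 × 10^5 m/s
a = v²/r = (8.751 × 10^5)² / 6.615 × 10^-10 = 1.158 × 10^21 m/s²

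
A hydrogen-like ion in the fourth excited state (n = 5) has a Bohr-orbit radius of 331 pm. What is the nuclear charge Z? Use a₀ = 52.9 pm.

4

r_n = n²a₀/Z ⇒ Z = n²a₀/r = 5² × 52.9 / 331 ≈ 4.00
Z = 4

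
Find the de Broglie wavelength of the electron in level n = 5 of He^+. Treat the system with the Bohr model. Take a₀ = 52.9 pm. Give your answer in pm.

831 pm

The Bohr quantisation condition is nλ = 2πr_n.
r_n = n²a₀/Z = 661 pm
λ = 2πr_n/n = 2π·661/5 = 831 pm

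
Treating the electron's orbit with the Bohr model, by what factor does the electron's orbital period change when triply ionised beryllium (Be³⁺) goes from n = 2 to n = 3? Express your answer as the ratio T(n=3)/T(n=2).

27/8

T ∝ Z^-2 · n^3; with Z fixed, T ∝ n^3.
T(n=3)/T(n=2) = (3/2)^3 = 27/8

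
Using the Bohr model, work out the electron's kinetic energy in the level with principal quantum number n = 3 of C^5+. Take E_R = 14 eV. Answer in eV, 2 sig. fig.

For a Coulomb orbit the virial theorem gives K = −E_n.
E_n = −E_R·Z²/n², so K = E_R·Z²/n² = 14 × 6²/3² = 56 eV

56 eV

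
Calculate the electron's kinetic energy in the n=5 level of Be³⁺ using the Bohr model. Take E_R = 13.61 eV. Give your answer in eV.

8.710 eV

For a Coulomb orbit the virial theorem gives K = −E_n.
E_n = −E_R·Z²/n², so K = E_R·Z²/n² = 13.61 × 4²/5² = 8.710 eV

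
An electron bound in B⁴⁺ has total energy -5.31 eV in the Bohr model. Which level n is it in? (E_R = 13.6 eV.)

E_n = −E_R Z²/n² ⇒ n² = E_R Z²/(−E_n) = 13.6 × 5² / 5.31 ≈ 64.03
n = 8

8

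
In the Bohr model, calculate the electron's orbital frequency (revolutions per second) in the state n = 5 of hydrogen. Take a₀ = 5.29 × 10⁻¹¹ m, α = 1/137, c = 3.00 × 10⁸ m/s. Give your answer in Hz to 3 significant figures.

r = n²a₀/Z = 1.32 × 10⁻⁹ m, v = Zαc/n = 4.38 × 10⁵ m/s
f = v/(2πr) = 5.27 × 10¹³ Hz

5.27 × 10¹³ Hz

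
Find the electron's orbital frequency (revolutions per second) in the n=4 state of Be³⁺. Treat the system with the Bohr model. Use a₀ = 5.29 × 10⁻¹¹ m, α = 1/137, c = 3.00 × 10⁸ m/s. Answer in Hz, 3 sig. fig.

r = n²a₀/Z = 2.12 × 10⁻¹⁰ m, v = Zαc/n = 2.19 × 10⁶ m/s
f = v/(2πr) = 1.65 × 10¹⁵ Hz

1.65 × 10¹⁵ Hz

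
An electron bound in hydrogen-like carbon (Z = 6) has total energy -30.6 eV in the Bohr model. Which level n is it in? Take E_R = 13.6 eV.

E_n = −E_R Z²/n² ⇒ n² = E_R Z²/(−E_n) = 13.6 × 6² / 30.6 ≈ 16.00
n = 4

4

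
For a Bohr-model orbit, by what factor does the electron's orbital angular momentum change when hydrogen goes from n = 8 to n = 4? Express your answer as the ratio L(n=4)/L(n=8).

L = nℏ depends only on n, so L ∝ n.
L(n=4)/L(n=8) = (4/8)^1 = 1/2

1/2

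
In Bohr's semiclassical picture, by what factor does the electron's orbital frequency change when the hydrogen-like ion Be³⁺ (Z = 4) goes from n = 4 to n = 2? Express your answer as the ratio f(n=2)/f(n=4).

f ∝ Z^2 · n^-3; with Z fixed, f ∝ n^-3.
f(n=2)/f(n=4) = (2/4)^-3 = 8

8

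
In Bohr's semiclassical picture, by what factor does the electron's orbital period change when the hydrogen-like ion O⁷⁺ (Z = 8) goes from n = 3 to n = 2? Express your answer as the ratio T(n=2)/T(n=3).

8/27

T ∝ Z^-2 · n^3; with Z fixed, T ∝ n^3.
T(n=2)/T(n=3) = (2/3)^3 = 8/27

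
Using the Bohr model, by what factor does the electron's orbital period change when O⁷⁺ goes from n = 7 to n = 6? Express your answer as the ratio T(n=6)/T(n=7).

216/343

T ∝ Z^-2 · n^3; with Z fixed, T ∝ n^3.
T(n=6)/T(n=7) = (6/7)^3 = 216/343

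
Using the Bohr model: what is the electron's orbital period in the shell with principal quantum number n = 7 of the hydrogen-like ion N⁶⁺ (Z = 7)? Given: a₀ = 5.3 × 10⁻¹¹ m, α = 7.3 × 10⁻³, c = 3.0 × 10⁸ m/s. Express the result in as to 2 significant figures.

1100 as

r = n²a₀/Z = 7²·5.3 × 10⁻¹¹/7 = 3.7 × 10⁻¹⁰ m
v = Zαc/n = 7·0.0073·3.0 × 10⁸/7 = 2.2 × 10⁶ m/s
T = 2πr/v = 1.1 × 10⁻¹⁵ s = 1100 as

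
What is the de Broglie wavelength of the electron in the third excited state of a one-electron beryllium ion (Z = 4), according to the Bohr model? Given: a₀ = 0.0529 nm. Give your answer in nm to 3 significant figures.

The Bohr quantisation condition is nλ = 2πr_n.
r_n = n²a₀/Z = 0.212 nm
λ = 2πr_n/n = 2π·0.212/4 = 0.332 nm

0.332 nm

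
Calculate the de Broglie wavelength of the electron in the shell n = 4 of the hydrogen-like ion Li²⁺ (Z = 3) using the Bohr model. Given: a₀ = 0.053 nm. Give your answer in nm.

0.44 nm

The Bohr quantisation condition is nλ = 2πr_n.
r_n = n²a₀/Z = 0.28 nm
λ = 2πr_n/n = 2π·0.28/4 = 0.44 nm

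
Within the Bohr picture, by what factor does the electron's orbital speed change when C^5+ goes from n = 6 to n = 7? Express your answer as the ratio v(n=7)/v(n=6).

6/7

v ∝ Z^1 · n^-1; with Z fixed, v ∝ n^-1.
v(n=7)/v(n=6) = (7/6)^-1 = 6/7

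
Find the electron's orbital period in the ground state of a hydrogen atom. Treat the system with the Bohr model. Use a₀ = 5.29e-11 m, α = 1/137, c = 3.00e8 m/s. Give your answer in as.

r = n²a₀/Z = 1²·5.29e-11/1 = 5.29e-11 m
v = Zαc/n = 1·0.00730·3.00e8/1 = 2.19e6 m/s
T = 2πr/v = 1.52e-16 s = 152 as

152 as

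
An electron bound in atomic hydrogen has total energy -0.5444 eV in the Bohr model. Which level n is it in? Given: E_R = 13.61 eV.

E_n = −E_R Z²/n² ⇒ n² = E_R Z²/(−E_n) = 13.61 × 1² / 0.5444 ≈ 25.00
n = 5

5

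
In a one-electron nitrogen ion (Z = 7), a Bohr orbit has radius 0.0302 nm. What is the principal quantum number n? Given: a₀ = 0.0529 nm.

2

r_n = n²a₀/Z ⇒ n² = rZ/a₀ = 0.0302 × 7 / 0.0529 ≈ 4.00
n = 2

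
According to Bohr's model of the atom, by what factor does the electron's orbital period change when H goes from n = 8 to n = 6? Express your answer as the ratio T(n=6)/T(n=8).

27/64

T ∝ Z^-2 · n^3; with Z fixed, T ∝ n^3.
T(n=6)/T(n=8) = (6/8)^3 = 27/64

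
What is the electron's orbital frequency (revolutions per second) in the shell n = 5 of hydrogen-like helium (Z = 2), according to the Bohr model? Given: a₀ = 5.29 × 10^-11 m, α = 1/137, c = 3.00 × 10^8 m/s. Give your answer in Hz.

2.11 × 10^14 Hz

r = n²a₀/Z = 6.61 × 10^-10 m, v = Zαc/n = 8.76 × 10^5 m/s
f = v/(2πr) = 2.11 × 10^14 Hz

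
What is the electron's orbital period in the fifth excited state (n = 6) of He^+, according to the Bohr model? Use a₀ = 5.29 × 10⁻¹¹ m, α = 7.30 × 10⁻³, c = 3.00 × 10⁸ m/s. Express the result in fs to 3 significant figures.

8.20 fs

r = n²a₀/Z = 6²·5.29 × 10⁻¹¹/2 = 9.52 × 10⁻¹⁰ m
v = Zαc/n = 2·0.00730·3.00 × 10⁸/6 = 7.30 × 10⁵ m/s
T = 2πr/v = 8.20 × 10⁻¹⁵ s = 8.20 fs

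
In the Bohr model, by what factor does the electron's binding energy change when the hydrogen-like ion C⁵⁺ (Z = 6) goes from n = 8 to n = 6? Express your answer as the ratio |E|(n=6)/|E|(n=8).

16/9

|E| ∝ Z^2 · n^-2; with Z fixed, |E| ∝ n^-2.
|E|(n=6)/|E|(n=8) = (6/8)^-2 = 16/9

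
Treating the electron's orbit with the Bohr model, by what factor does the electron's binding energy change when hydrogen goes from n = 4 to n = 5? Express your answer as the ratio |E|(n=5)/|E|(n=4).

|E| ∝ Z^2 · n^-2; with Z fixed, |E| ∝ n^-2.
|E|(n=5)/|E|(n=4) = (5/4)^-2 = 16/25

16/25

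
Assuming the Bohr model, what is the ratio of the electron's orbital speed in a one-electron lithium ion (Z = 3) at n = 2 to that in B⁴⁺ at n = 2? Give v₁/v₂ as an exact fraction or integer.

v ∝ Z^1 · n^-1
v₁/v₂ = (3/5)^1 · (2/2)^-1 = 3/5

3/5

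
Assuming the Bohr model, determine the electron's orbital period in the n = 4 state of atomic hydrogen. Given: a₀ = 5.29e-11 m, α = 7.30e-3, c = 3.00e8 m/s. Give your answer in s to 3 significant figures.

9.71e-15 s

r = n²a₀/Z = 4²·5.29e-11/1 = 8.46e-10 m
v = Zαc/n = 1·0.00730·3.00e8/4 = 5.47e5 m/s
T = 2πr/v = 9.71e-15 s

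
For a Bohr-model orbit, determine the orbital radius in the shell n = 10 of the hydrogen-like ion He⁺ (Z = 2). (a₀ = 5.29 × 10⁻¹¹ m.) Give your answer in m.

r_n = n²a₀/Z = 10² × 5.29 × 10⁻¹¹ / 2
    = 100 × 5.29 × 10⁻¹¹ / 2 = 2.64 × 10⁻⁹ m

2.64 × 10⁻⁹ m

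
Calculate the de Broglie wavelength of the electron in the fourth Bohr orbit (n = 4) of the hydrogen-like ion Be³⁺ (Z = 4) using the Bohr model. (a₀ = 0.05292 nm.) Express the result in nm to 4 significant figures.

The Bohr quantisation condition is nλ = 2πr_n.
r_n = n²a₀/Z = 0.2117 nm
λ = 2πr_n/n = 2π·0.2117/4 = 0.3325 nm

0.3325 nm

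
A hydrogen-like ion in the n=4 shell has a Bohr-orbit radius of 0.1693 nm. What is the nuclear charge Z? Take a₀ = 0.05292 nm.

5

r_n = n²a₀/Z ⇒ Z = n²a₀/r = 4² × 0.05292 / 0.1693 ≈ 5.00
Z = 5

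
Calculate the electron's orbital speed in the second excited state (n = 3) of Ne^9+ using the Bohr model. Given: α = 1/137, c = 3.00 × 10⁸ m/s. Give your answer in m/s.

v_n = Zαc/n = 10 × 0.00730 × 3.00 × 10⁸ / 3
    = 7.30 × 10⁶ m/s

7.30 × 10⁶ m/s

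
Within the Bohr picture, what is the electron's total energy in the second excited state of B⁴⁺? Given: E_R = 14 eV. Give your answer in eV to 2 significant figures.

E_n = −E_R·Z²/n² = −14 × 5²/3² = -39 eV

-39 eV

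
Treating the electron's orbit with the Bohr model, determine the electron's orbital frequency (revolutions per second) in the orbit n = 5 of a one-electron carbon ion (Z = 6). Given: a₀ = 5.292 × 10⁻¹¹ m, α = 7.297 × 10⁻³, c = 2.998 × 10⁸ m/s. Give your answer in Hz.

r = n²a₀/Z = 2.205 × 10⁻¹⁰ m, v = Zαc/n = 2.625 × 10⁶ m/s
f = v/(2πr) = 1.895 × 10¹⁵ Hz

1.895 × 10¹⁵ Hz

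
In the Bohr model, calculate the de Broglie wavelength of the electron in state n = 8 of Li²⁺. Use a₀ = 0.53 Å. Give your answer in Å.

8.9 Å

The Bohr quantisation condition is nλ = 2πr_n.
r_n = n²a₀/Z = 11 Å
λ = 2πr_n/n = 2π·11/8 = 8.9 Å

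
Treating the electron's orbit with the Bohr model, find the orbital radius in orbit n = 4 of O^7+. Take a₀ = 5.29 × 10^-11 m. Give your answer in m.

1.06 × 10^-10 m

r_n = n²a₀/Z = 4² × 5.29 × 10^-11 / 8
    = 16 × 5.29 × 10^-11 / 8 = 1.06 × 10^-10 m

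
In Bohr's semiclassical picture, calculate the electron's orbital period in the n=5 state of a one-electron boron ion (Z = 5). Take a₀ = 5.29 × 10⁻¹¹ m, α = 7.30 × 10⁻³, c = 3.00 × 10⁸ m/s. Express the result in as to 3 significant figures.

r = n²a₀/Z = 5²·5.29 × 10⁻¹¹/5 = 2.64 × 10⁻¹⁰ m
v = Zαc/n = 5·0.00730·3.00 × 10⁸/5 = 2.19 × 10⁶ m/s
T = 2πr/v = 7.59 × 10⁻¹⁶ s = 759 as

759 as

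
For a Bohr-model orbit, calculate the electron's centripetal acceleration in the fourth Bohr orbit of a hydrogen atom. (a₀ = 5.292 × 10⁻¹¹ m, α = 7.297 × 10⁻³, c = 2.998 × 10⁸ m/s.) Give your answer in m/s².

3.533 × 10²⁰ m/s²

r = n²a₀/Z = 8.467 × 10⁻¹⁰ m, v = Zαc/n = 5.469 × 10⁵ m/s
a = v²/r = (5.469 × 10⁵)² / 8.467 × 10⁻¹⁰ = 3.533 × 10²⁰ m/s²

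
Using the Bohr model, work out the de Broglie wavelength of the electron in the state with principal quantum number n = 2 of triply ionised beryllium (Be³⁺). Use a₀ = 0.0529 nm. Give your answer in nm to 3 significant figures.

The Bohr quantisation condition is nλ = 2πr_n.
r_n = n²a₀/Z = 0.0529 nm
λ = 2πr_n/n = 2π·0.0529/2 = 0.166 nm

0.166 nm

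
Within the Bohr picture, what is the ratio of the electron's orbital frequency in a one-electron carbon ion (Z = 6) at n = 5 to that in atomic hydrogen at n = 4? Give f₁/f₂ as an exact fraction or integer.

2304/125

f ∝ Z^2 · n^-3
f₁/f₂ = (6/1)^2 · (5/4)^-3 = 2304/125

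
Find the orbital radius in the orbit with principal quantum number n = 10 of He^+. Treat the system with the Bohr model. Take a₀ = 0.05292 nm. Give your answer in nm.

2.646 nm

r_n = n²a₀/Z = 10² × 0.05292 / 2
    = 100 × 0.05292 / 2 = 2.646 nm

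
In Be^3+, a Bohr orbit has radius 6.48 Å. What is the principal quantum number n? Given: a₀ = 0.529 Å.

r_n = n²a₀/Z ⇒ n² = rZ/a₀ = 6.48 × 4 / 0.529 ≈ 49.00
n = 7

7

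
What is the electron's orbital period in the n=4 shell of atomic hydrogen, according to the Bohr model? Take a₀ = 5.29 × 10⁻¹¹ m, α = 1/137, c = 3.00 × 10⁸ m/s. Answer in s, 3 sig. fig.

9.71 × 10⁻¹⁵ s

r = n²a₀/Z = 4²·5.29 × 10⁻¹¹/1 = 8.46 × 10⁻¹⁰ m
v = Zαc/n = 1·0.00730·3.00 × 10⁸/4 = 5.47 × 10⁵ m/s
T = 2πr/v = 9.71 × 10⁻¹⁵ s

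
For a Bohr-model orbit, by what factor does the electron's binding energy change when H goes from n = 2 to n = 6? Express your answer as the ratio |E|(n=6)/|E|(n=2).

1/9

|E| ∝ Z^2 · n^-2; with Z fixed, |E| ∝ n^-2.
|E|(n=6)/|E|(n=2) = (6/2)^-2 = 1/9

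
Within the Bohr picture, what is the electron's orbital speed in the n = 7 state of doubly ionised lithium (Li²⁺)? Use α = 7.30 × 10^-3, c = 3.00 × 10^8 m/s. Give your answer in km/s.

939 km/s

v_n = Zαc/n = 3 × 0.00730 × 3.00 × 10^8 / 7
    = 939 km/s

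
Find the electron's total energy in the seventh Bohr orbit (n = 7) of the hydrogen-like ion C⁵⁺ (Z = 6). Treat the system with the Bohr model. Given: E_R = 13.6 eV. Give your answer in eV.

E_n = −E_R·Z²/n² = −13.6 × 6²/7² = -9.99 eV

-9.99 eV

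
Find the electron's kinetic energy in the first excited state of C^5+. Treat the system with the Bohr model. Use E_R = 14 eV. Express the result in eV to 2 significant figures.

130 eV

For a Coulomb orbit the virial theorem gives K = −E_n.
E_n = −E_R·Z²/n², so K = E_R·Z²/n² = 14 × 6²/2² = 130 eV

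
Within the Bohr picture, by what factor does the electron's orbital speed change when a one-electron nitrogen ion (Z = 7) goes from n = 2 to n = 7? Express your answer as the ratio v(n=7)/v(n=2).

v ∝ Z^1 · n^-1; with Z fixed, v ∝ n^-1.
v(n=7)/v(n=2) = (7/2)^-1 = 2/7

2/7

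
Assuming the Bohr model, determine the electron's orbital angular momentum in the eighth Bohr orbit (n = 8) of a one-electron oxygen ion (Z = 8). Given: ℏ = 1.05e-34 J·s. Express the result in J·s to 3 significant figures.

L_n = nℏ = 8 × 1.05e-34 = 8.40e-34 J·s

8.40e-34 J·s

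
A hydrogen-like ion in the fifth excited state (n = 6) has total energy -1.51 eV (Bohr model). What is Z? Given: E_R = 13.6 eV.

2

E_n = −E_R Z²/n² ⇒ Z² = −E_n n²/E_R = 1.51 × 6² / 13.6 ≈ 4.00
Z = 2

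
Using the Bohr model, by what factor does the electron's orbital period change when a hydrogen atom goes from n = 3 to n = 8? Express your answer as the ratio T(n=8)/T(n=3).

512/27

T ∝ Z^-2 · n^3; with Z fixed, T ∝ n^3.
T(n=8)/T(n=3) = (8/3)^3 = 512/27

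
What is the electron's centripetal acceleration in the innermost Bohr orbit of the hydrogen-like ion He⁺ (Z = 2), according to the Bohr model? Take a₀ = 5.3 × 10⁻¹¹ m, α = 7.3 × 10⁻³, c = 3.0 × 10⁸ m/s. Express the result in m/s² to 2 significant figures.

r = n²a₀/Z = 2.6 × 10⁻¹¹ m, v = Zαc/n = 4.4 × 10⁶ m/s
a = v²/r = (4.4 × 10⁶)² / 2.6 × 10⁻¹¹ = 7.2 × 10²³ m/s²

7.2 × 10²³ m/s²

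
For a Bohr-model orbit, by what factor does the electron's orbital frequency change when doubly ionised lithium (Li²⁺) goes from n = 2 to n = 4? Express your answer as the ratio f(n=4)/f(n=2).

f ∝ Z^2 · n^-3; with Z fixed, f ∝ n^-3.
f(n=4)/f(n=2) = (4/2)^-3 = 1/8

1/8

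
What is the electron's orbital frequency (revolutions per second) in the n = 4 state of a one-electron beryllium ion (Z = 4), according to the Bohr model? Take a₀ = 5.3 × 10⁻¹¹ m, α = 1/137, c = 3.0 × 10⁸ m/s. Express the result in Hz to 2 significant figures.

r = n²a₀/Z = 2.1 × 10⁻¹⁰ m, v = Zαc/n = 2.2 × 10⁶ m/s
f = v/(2πr) = 1.6 × 10¹⁵ Hz

1.6 × 10¹⁵ Hz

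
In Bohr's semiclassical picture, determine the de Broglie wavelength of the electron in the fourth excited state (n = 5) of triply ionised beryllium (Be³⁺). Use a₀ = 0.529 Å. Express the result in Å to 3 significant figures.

4.15 Å

The Bohr quantisation condition is nλ = 2πr_n.
r_n = n²a₀/Z = 3.31 Å
λ = 2πr_n/n = 2π·3.31/5 = 4.15 Å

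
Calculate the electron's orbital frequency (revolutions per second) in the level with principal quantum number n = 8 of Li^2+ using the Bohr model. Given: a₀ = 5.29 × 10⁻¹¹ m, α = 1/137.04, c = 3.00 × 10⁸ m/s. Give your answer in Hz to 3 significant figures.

r = n²a₀/Z = 1.13 × 10⁻⁹ m, v = Zαc/n = 8.21 × 10⁵ m/s
f = v/(2πr) = 1.16 × 10¹⁴ Hz

1.16 × 10¹⁴ Hz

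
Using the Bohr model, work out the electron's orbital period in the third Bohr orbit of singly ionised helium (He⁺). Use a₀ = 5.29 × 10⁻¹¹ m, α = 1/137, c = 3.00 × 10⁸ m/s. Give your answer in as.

r = n²a₀/Z = 3²·5.29 × 10⁻¹¹/2 = 2.38 × 10⁻¹⁰ m
v = Zαc/n = 2·0.00730·3.00 × 10⁸/3 = 1.46 × 10⁶ m/s
T = 2πr/v = 1.02 × 10⁻¹⁵ s = 1020 as

1020 as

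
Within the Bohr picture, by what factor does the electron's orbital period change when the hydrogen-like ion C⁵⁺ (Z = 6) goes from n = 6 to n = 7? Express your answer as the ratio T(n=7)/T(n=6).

343/216

T ∝ Z^-2 · n^3; with Z fixed, T ∝ n^3.
T(n=7)/T(n=6) = (7/6)^3 = 343/216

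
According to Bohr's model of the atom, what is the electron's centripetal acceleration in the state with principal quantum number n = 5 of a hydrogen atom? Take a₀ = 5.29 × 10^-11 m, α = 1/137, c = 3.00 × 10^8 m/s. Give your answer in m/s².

1.45 × 10^20 m/s²

r = n²a₀/Z = 1.32 × 10^-9 m, v = Zαc/n = 4.38 × 10^5 m/s
a = v²/r = (4.38 × 10^5)² / 1.32 × 10^-9 = 1.45 × 10^20 m/s²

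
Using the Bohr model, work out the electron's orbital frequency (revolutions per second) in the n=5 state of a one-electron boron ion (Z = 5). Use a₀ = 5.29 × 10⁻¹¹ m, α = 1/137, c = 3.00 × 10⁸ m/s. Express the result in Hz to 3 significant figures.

r = n²a₀/Z = 2.64 × 10⁻¹⁰ m, v = Zαc/n = 2.19 × 10⁶ m/s
f = v/(2πr) = 1.32 × 10¹⁵ Hz

1.32 × 10¹⁵ Hz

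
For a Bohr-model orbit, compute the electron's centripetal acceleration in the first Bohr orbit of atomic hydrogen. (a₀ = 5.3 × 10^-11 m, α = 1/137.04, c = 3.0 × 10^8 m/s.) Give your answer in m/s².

9.0 × 10^22 m/s²

r = n²a₀/Z = 5.3 × 10^-11 m, v = Zαc/n = 2.2 × 10^6 m/s
a = v²/r = (2.2 × 10^6)² / 5.3 × 10^-11 = 9.0 × 10^22 m/s²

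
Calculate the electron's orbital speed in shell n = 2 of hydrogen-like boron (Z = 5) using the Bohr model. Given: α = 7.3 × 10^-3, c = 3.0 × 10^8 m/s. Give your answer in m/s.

5.5 × 10^6 m/s

v_n = Zαc/n = 5 × 0.0073 × 3.0 × 10^8 / 2
    = 5.5 × 10^6 m/s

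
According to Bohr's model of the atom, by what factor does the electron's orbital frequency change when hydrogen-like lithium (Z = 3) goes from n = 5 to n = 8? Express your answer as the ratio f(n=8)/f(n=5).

125/512

f ∝ Z^2 · n^-3; with Z fixed, f ∝ n^-3.
f(n=8)/f(n=5) = (8/5)^-3 = 125/512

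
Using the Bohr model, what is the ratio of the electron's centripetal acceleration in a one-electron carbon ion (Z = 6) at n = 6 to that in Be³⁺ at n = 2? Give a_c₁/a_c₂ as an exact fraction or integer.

1/24

a_c ∝ Z^3 · n^-4
a_c₁/a_c₂ = (6/4)^3 · (6/2)^-4 = 1/24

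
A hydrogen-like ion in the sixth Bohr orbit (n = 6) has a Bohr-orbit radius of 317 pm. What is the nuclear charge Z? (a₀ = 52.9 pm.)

r_n = n²a₀/Z ⇒ Z = n²a₀/r = 6² × 52.9 / 317 ≈ 6.01
Z = 6

6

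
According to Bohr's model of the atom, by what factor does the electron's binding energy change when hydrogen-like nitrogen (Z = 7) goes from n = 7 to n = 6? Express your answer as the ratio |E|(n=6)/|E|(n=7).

49/36

|E| ∝ Z^2 · n^-2; with Z fixed, |E| ∝ n^-2.
|E|(n=6)/|E|(n=7) = (6/7)^-2 = 49/36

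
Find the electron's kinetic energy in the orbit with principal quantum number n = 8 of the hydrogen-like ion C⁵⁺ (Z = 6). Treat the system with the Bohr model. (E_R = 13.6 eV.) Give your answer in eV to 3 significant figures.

7.65 eV

For a Coulomb orbit the virial theorem gives K = −E_n.
E_n = −E_R·Z²/n², so K = E_R·Z²/n² = 13.6 × 6²/8² = 7.65 eV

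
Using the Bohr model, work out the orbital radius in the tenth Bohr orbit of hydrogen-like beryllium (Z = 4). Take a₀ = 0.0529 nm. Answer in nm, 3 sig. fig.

r_n = n²a₀/Z = 10² × 0.0529 / 4
    = 100 × 0.0529 / 4 = 1.32 nm

1.32 nm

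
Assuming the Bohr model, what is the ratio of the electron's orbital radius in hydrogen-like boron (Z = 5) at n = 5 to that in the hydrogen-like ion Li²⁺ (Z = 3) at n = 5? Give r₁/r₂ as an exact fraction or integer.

r ∝ Z^-1 · n^2
r₁/r₂ = (5/3)^-1 · (5/5)^2 = 3/5

3/5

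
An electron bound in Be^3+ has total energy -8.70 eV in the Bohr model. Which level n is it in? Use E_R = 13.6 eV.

5

E_n = −E_R Z²/n² ⇒ n² = E_R Z²/(−E_n) = 13.6 × 4² / 8.70 ≈ 25.01
n = 5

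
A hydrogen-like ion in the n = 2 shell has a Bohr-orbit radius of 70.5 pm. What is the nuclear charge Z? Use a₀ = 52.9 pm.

r_n = n²a₀/Z ⇒ Z = n²a₀/r = 2² × 52.9 / 70.5 ≈ 3.00
Z = 3

3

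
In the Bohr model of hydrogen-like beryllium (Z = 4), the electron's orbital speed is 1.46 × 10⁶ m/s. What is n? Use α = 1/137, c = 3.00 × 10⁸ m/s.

v_n = Zαc/n ⇒ n = Zαc/v = 4 × 0.00730 × 3.00 × 10⁸ / 1.46 × 10⁶ ≈ 6.00
n = 6

6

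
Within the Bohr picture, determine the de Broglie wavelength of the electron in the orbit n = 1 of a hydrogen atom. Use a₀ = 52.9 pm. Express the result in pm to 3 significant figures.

The Bohr quantisation condition is nλ = 2πr_n.
r_n = n²a₀/Z = 52.9 pm
λ = 2πr_n/n = 2π·52.9/1 = 332 pm

332 pm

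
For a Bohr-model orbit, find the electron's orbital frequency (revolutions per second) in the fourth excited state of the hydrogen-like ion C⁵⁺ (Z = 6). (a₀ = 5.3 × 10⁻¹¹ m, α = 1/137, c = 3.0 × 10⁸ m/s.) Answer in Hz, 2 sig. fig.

1.9 × 10¹⁵ Hz

r = n²a₀/Z = 2.2 × 10⁻¹⁰ m, v = Zαc/n = 2.6 × 10⁶ m/s
f = v/(2πr) = 1.9 × 10¹⁵ Hz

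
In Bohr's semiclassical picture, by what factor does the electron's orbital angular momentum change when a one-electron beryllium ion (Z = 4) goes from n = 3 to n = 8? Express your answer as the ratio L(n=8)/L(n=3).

8/3

L = nℏ depends only on n, so L ∝ n.
L(n=8)/L(n=3) = (8/3)^1 = 8/3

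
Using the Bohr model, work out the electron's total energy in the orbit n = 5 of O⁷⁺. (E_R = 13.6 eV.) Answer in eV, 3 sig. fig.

E_n = −E_R·Z²/n² = −13.6 × 8²/5² = -34.8 eV

-34.8 eV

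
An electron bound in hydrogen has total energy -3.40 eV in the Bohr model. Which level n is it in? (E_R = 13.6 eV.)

E_n = −E_R Z²/n² ⇒ n² = E_R Z²/(−E_n) = 13.6 × 1² / 3.40 ≈ 4.00
n = 2

2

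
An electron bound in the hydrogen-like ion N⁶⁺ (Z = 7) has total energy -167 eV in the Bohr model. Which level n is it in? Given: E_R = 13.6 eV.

E_n = −E_R Z²/n² ⇒ n² = E_R Z²/(−E_n) = 13.6 × 7² / 167 ≈ 3.99
n = 2

2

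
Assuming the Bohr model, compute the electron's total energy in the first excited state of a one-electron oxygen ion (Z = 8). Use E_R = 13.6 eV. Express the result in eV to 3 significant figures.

E_n = −E_R·Z²/n² = −13.6 × 8²/2² = -218 eV

-218 eV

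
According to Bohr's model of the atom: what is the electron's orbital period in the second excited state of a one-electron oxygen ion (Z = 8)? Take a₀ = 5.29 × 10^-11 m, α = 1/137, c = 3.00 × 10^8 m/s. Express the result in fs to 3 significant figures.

0.0640 fs

r = n²a₀/Z = 3²·5.29 × 10^-11/8 = 5.95 × 10^-11 m
v = Zαc/n = 8·0.00730·3.00 × 10^8/3 = 5.84 × 10^6 m/s
T = 2πr/v = 6.40 × 10^-17 s = 0.0640 fs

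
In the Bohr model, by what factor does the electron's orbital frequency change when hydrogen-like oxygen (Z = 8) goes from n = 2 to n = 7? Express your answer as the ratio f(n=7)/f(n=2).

8/343

f ∝ Z^2 · n^-3; with Z fixed, f ∝ n^-3.
f(n=7)/f(n=2) = (7/2)^-3 = 8/343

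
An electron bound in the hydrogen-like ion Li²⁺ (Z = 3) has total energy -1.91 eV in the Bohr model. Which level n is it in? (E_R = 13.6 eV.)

E_n = −E_R Z²/n² ⇒ n² = E_R Z²/(−E_n) = 13.6 × 3² / 1.91 ≈ 64.08
n = 8

8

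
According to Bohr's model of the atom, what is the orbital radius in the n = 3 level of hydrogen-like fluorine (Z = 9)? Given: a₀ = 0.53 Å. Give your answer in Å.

0.53 Å

r_n = n²a₀/Z = 3² × 0.53 / 9
    = 9 × 0.53 / 9 = 0.53 Å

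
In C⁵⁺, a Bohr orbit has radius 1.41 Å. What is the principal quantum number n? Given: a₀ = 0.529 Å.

r_n = n²a₀/Z ⇒ n² = rZ/a₀ = 1.41 × 6 / 0.529 ≈ 15.99
n = 4

4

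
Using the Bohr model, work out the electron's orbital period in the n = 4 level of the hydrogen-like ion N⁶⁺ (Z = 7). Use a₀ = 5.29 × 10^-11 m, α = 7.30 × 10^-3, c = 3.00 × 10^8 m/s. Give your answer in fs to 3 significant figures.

r = n²a₀/Z = 4²·5.29 × 10^-11/7 = 1.21 × 10^-10 m
v = Zαc/n = 7·0.00730·3.00 × 10^8/4 = 3.83 × 10^6 m/s
T = 2πr/v = 1.98 × 10^-16 s = 0.198 fs

0.198 fs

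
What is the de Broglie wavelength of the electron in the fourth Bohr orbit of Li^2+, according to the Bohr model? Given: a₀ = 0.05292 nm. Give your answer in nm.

0.4433 nm

The Bohr quantisation condition is nλ = 2πr_n.
r_n = n²a₀/Z = 0.2822 nm
λ = 2πr_n/n = 2π·0.2822/4 = 0.4433 nm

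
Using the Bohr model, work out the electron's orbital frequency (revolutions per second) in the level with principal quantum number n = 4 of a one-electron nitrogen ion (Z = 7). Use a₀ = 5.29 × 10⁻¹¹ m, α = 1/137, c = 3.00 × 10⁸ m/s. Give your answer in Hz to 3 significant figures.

r = n²a₀/Z = 1.21 × 10⁻¹⁰ m, v = Zαc/n = 3.83 × 10⁶ m/s
f = v/(2πr) = 5.04 × 10¹⁵ Hz

5.04 × 10¹⁵ Hz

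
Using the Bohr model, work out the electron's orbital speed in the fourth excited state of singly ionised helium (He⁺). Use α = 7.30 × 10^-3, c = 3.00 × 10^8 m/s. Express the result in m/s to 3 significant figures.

8.76 × 10^5 m/s

v_n = Zαc/n = 2 × 0.00730 × 3.00 × 10^8 / 5
    = 8.76 × 10^5 m/s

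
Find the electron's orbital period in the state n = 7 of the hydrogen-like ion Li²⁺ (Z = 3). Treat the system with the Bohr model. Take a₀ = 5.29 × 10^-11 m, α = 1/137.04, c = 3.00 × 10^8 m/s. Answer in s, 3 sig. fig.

r = n²a₀/Z = 7²·5.29 × 10^-11/3 = 8.64 × 10^-10 m
v = Zαc/n = 3·0.00730·3.00 × 10^8/7 = 9.38 × 10^5 m/s
T = 2πr/v = 5.79 × 10^-15 s

5.79 × 10^-15 s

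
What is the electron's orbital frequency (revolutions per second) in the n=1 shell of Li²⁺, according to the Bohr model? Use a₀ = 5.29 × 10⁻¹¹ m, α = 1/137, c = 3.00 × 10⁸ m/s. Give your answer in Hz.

5.93 × 10¹⁶ Hz

r = n²a₀/Z = 1.76 × 10⁻¹¹ m, v = Zαc/n = 6.57 × 10⁶ m/s
f = v/(2πr) = 5.93 × 10¹⁶ Hz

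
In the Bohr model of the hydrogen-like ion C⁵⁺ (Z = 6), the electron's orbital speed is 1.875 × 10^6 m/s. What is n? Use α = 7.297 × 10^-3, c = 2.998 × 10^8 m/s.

v_n = Zαc/n ⇒ n = Zαc/v = 6 × 0.007297 × 2.998 × 10^8 / 1.875 × 10^6 ≈ 7.00
n = 7

7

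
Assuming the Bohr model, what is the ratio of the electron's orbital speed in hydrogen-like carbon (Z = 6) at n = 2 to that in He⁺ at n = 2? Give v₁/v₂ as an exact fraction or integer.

v ∝ Z^1 · n^-1
v₁/v₂ = (6/2)^1 · (2/2)^-1 = 3

3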